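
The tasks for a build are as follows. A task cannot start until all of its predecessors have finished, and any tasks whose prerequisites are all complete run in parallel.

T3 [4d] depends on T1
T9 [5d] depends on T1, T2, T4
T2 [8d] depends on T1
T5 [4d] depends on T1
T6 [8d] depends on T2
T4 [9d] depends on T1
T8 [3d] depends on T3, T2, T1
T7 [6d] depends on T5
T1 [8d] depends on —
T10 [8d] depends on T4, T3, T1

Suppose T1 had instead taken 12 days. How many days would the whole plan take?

29

Actual critical path: T1→T4→T10 = 8+9+8 = 25 ⇒ 25 days.
T1 lies on that path, so at 12 days the path becomes 29 days.
The critical path is still T1→T4→T10; finish is now 29 days.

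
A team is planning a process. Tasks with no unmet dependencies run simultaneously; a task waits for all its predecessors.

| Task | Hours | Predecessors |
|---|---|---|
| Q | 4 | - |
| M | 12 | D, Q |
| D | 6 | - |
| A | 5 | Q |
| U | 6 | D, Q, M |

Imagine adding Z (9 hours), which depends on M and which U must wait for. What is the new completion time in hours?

33

Originally the project takes 24 hours.
With Z inserted, U now waits for max(D, Q, M, Z).
New critical path: D→M→Z→U = 6+12+9+6 = 33 ⇒ 33 hours.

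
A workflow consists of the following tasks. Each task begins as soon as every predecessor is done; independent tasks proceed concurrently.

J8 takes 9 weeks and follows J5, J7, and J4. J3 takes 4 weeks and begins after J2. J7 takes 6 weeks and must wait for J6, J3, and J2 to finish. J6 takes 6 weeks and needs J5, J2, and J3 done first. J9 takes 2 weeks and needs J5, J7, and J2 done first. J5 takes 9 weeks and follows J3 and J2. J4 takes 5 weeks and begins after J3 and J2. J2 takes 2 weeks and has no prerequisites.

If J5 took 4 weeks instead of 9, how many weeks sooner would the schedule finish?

The binding path is J2→J3→J5→J6→J7→J8 = 2+4+9+6+6+9 = 36; finish at 36 weeks.
Since J5 is critical, the -5 change carries straight to that chain (now 31 weeks).
That remains the longest chain; total 31 weeks.
Change in finish: 31 − 36 = -5 weeks.

5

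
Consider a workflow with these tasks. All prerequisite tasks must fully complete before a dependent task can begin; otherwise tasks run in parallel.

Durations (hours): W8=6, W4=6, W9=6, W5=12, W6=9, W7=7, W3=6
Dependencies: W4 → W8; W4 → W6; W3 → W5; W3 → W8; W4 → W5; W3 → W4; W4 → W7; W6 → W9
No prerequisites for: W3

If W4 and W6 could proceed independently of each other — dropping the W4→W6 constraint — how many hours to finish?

24

Original critical path: W3→W4→W6→W9 = 6+6+9+6 = 27 ⇒ 27 hours.
Without W4→W6, W6's earliest start moves from 12 to 0.
New critical path: W3→W4→W5 = 6+6+12 = 24 ⇒ 24 hours.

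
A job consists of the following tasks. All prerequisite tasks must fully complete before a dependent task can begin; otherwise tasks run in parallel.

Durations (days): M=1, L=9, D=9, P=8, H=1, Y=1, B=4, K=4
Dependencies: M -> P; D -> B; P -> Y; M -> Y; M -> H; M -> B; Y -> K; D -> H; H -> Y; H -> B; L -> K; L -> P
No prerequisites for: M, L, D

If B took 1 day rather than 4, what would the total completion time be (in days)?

Actual critical path: L→P→Y→K = 9+8+1+4 = 22 ⇒ 22 days.
The longest path through B is only 14 days, so B has float 8.
The critical path is still L→P→Y→K; finish is now 22 days.

22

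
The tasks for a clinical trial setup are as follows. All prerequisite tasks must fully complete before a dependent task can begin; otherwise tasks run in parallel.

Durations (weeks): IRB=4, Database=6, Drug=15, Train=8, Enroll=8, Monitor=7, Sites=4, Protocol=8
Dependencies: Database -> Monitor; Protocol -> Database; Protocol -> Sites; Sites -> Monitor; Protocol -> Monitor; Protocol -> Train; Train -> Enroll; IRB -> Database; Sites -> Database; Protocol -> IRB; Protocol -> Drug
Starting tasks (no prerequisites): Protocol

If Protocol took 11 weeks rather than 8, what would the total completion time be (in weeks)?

As given, the longest chain is Protocol→IRB→Database→Monitor = 8+4+6+7 = 25, so the finish is 25 weeks.
Since Protocol is critical, the +3 change carries straight to that chain (now 28 weeks).
The critical path is still Protocol→IRB→Database→Monitor; finish is now 28 weeks.

28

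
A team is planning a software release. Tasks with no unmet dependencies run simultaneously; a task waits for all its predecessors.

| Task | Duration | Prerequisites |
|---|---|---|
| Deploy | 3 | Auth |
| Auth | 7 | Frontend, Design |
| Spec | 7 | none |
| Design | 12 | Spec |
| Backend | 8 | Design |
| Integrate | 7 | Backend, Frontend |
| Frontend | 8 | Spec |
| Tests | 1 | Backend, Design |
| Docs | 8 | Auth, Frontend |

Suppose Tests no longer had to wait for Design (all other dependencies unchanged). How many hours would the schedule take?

34

Before: longest chain Spec→Design→Backend→Integrate = 7+12+8+7 = 34, finish 34.
Dropping Design→Tests doesn't change Tests's earliest start (27); another predecessor still binds.
New critical path: Spec→Design→Backend→Integrate = 7+12+8+7 = 34 ⇒ 34 hours.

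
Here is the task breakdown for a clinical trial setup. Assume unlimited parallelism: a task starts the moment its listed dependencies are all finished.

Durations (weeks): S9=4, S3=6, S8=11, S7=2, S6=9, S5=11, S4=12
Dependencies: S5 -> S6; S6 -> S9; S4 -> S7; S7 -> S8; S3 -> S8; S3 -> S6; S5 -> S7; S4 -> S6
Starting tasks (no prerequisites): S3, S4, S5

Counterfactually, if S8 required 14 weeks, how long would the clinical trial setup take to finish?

As given, the longest chain is S4→S7→S8 = 12+2+11 = 25, so the finish is 25 weeks.
S8 is on the critical path; changing it to 14 makes that path 28 weeks.
No other chain overtakes it, so the finish is 28 weeks.

28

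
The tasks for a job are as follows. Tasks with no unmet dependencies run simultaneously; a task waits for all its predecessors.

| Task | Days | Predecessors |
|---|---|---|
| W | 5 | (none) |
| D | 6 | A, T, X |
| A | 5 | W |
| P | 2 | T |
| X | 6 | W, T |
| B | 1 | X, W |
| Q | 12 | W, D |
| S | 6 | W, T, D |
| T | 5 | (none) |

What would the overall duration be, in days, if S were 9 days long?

29

The binding path is W→X→D→Q = 5+6+6+12 = 29; finish at 29 days.
S is off the critical path — its longest chain is 23 days, giving 6 of slack.
The critical path is still W→X→D→Q; finish is now 29 days.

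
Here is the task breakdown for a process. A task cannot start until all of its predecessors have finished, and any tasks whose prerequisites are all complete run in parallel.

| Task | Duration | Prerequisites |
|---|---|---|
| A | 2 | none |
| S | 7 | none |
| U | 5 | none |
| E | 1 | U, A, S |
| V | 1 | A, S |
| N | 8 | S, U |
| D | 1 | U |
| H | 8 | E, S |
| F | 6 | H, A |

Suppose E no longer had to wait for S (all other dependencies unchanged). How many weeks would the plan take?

Original critical path: S→E→H→F = 7+1+8+6 = 22 ⇒ 22 weeks.
Without S→E, E's earliest start moves from 7 to 5.
After: S→H→F = 7+8+6 = 21 → 21 weeks.

21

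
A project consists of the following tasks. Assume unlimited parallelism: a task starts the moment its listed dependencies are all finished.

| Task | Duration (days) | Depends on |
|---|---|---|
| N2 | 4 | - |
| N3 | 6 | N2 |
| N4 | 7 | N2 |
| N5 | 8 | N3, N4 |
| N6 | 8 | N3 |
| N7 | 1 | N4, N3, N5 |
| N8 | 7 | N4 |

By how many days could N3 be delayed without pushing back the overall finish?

1

N2→N4→N5→N7 = 4+7+8+1 = 20 sets the makespan at 20 days.
N3 finishes as early as 10 and must finish by 11.
So N3 can slip 11 − 10 = 1 day.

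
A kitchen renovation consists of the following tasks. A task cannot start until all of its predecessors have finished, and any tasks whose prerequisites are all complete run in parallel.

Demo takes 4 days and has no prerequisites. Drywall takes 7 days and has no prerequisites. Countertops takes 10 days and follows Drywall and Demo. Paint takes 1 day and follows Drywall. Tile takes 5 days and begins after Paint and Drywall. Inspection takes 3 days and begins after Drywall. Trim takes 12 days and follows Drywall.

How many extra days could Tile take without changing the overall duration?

6

Drywall→Trim = 7+12 = 19 sets the makespan at 19 days.
Tile finishes as early as 13 and must finish by 19.
Float = 19 − 13 = 6.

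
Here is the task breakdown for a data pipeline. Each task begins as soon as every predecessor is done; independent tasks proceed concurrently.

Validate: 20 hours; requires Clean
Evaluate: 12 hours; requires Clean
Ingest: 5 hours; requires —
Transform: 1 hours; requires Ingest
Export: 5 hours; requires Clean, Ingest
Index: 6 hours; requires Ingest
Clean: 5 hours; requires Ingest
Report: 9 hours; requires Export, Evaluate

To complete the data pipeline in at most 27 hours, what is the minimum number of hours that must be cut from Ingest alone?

4

Current finish: 31 hours; target: 27.
Ingest is on every critical path, so each hour cut from Ingest cuts the finish by one (this holds down to a finish of 27).
Need 31 − 27 = 4 hours off Ingest → Ingest becomes 1 hour, finish becomes 27.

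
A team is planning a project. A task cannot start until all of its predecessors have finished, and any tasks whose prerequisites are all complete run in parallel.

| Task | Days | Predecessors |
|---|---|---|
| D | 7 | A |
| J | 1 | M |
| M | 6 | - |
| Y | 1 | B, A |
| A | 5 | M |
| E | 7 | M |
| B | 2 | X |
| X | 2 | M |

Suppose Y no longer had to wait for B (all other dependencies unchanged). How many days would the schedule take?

18

With the dependency in place, M→A→D = 6+5+7 = 18 sets the finish at 18 days.
Dropping B→Y doesn't change Y's earliest start (11); another predecessor still binds.
After: M→A→D = 6+5+7 = 18 → 18 days.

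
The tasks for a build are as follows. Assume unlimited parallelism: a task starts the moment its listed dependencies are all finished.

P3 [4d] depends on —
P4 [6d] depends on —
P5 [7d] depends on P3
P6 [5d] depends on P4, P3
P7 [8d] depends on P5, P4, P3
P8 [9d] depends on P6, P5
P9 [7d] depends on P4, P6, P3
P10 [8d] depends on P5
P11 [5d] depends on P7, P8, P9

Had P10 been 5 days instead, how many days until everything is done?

25

Baseline: P3→P5→P8→P11 = 4+7+9+5 = 25 → 25 days.
P10 is off the critical path — its longest chain is 19 days, giving 6 of slack.
That remains the longest chain; total 25 days.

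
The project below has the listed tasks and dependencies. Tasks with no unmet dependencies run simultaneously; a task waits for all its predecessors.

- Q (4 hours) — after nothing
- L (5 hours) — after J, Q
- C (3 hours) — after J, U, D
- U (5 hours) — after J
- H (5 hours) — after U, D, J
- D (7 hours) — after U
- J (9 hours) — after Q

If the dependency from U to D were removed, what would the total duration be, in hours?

Before: longest chain Q→J→U→D→H = 4+9+5+7+5 = 30, finish 30.
Without U→D, D's earliest start moves from 18 to 0.
New critical path: Q→J→U→H = 4+9+5+5 = 23 ⇒ 23 hours.

23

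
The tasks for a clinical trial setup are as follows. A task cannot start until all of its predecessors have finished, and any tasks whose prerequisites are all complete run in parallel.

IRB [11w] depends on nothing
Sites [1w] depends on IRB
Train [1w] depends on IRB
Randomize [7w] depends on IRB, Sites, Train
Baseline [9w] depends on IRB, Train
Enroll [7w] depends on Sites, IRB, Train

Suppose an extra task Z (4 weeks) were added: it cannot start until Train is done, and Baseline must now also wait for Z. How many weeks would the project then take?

Originally the project takes 21 weeks.
With Z inserted, Baseline now waits for max(IRB, Train, Z).
New critical path: IRB→Train→Z→Baseline = 11+1+4+9 = 25 ⇒ 25 weeks.

25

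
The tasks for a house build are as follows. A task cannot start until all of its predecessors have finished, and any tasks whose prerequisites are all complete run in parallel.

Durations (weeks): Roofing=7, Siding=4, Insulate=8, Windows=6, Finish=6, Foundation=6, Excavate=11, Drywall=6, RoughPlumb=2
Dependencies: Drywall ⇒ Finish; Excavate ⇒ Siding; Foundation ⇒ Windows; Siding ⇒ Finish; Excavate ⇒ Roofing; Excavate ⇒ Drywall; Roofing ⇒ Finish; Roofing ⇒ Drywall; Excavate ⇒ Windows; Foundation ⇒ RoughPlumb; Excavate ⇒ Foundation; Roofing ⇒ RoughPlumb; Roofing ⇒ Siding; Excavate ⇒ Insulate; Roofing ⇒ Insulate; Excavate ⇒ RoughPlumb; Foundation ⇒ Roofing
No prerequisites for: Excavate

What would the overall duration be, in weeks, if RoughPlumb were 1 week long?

36

The binding path is Excavate→Foundation→Roofing→Drywall→Finish = 11+6+7+6+6 = 36; finish at 36 weeks.
RoughPlumb is off the critical path — its longest chain is 26 weeks, giving 10 of slack.
The critical path is still Excavate→Foundation→Roofing→Drywall→Finish; finish is now 36 weeks.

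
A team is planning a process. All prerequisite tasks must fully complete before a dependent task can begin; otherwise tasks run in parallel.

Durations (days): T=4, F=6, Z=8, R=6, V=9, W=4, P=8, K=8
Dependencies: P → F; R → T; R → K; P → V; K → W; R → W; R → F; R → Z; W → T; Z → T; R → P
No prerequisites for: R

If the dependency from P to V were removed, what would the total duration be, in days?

22

Before: longest chain R→P→V = 6+8+9 = 23, finish 23.
Without P→V, V's earliest start moves from 14 to 0.
The longest chain is now R→K→W→T = 6+8+4+4 = 22, so the job takes 22 days.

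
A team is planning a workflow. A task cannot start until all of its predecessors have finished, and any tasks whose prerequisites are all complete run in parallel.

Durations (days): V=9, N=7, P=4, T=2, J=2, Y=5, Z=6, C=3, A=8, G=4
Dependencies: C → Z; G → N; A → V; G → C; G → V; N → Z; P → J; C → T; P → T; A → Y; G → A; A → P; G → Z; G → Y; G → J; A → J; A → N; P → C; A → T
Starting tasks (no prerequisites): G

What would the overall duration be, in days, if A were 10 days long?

27

As given, the longest chain is G→A→P→C→Z = 4+8+4+3+6 = 25, so the finish is 25 days.
A is on the critical path; changing it to 10 makes that path 27 days.
No other chain overtakes it, so the finish is 27 days.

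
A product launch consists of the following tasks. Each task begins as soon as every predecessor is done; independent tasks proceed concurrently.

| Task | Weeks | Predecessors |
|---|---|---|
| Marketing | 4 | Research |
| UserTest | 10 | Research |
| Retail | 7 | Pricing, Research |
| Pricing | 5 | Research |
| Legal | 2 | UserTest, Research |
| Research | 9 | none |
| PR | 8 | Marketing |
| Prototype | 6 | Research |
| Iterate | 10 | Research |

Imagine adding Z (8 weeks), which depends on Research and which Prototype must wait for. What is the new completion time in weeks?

Originally the job takes 21 weeks.
With Z inserted, Prototype now waits for max(Research, Z).
New critical path: Research→Z→Prototype = 9+8+6 = 23 ⇒ 23 weeks.

23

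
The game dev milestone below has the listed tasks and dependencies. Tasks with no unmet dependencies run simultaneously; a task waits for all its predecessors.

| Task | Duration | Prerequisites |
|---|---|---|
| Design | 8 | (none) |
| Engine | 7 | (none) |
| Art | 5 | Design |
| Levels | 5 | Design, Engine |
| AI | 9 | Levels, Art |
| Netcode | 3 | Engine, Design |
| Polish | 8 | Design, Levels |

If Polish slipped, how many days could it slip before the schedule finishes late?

The longest chain is Design→Art→AI = 8+5+9 = 22; overall finish 22 days.
The longest chain containing Polish totals 21 days.
So Polish can slip 22 − 21 = 1 day.

1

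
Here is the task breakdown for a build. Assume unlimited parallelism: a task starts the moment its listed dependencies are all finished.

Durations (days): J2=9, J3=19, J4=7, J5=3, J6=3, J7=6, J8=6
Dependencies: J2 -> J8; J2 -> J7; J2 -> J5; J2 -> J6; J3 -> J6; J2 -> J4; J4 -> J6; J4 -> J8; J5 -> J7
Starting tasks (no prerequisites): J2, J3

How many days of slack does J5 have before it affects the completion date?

The longest chain is J2→J4→J8 = 9+7+6 = 22; overall finish 22 days.
The longest chain containing J5 totals 18 days.
Float = 22 − 18 = 4.

4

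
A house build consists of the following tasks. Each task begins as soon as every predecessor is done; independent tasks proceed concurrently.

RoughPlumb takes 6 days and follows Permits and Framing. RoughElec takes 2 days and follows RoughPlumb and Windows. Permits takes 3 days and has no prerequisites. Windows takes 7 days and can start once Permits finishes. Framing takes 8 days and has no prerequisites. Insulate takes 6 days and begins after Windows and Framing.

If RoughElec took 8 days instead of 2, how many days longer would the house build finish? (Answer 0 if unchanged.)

Baseline: Framing→RoughPlumb→RoughElec = 8+6+2 = 16 → 16 days.
Since RoughElec is critical, the +6 change carries straight to that chain (now 22 days).
No other chain overtakes it, so the finish is 22 days.
Change in finish: 22 − 16 = +6 days.

6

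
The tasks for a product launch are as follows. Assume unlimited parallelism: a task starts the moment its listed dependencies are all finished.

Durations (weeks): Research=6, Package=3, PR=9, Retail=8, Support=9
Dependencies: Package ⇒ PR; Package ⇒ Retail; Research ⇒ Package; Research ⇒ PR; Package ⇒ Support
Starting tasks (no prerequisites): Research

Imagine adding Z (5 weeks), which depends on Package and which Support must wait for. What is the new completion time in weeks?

Originally the product launch takes 18 weeks.
With Z inserted, Support now waits for max(Package, Z).
New critical path: Research→Package→Z→Support = 6+3+5+9 = 23 ⇒ 23 weeks.

23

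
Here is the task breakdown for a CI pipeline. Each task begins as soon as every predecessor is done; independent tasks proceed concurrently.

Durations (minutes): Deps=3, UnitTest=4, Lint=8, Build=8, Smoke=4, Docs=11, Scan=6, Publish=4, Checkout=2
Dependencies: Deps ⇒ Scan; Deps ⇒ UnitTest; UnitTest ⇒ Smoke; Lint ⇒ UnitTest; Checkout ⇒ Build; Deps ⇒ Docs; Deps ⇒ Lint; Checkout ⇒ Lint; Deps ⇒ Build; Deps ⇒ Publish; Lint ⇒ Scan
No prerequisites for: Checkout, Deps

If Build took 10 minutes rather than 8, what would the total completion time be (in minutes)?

The binding path is Deps→Lint→UnitTest→Smoke = 3+8+4+4 = 19; finish at 19 minutes.
The longest path through Build is only 11 minutes, so Build has float 8.
No other chain overtakes it, so the finish is 19 minutes.

19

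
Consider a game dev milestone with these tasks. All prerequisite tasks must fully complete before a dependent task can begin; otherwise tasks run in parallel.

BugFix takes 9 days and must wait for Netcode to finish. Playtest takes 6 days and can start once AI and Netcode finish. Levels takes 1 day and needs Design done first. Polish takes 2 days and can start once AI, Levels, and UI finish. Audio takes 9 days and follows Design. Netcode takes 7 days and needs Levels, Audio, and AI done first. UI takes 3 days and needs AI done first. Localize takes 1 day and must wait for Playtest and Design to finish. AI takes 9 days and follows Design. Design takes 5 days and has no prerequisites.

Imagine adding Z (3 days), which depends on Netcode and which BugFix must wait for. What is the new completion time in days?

Originally the plan takes 30 days.
With Z inserted, BugFix now waits for max(Netcode, Z).
New critical path: Design→Audio→Netcode→Z→BugFix = 5+9+7+3+9 = 33 ⇒ 33 days.

33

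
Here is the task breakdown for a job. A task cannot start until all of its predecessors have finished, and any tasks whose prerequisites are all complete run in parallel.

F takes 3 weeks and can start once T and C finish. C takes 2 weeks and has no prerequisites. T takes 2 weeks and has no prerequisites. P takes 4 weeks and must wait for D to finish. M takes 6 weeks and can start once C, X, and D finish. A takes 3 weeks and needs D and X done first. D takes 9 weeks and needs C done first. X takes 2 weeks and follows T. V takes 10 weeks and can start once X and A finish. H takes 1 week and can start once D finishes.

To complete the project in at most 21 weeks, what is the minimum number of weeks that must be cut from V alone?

Current finish: 24 weeks; target: 21.
V is on every critical path, so each week cut from V cuts the finish by one (this holds down to a finish of 17).
Need 24 − 21 = 3 weeks off V → V becomes 7 weeks, finish becomes 21.

3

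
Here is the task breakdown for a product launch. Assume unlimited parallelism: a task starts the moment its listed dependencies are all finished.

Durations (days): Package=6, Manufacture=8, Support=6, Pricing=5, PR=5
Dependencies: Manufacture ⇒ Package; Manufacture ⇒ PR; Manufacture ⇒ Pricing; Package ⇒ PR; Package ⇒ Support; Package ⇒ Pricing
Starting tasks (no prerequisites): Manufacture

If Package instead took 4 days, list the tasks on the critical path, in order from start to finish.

Critical path before the change: Manufacture→Package→Support = 8+6+6 = 20 giving 20 days.
Since Package is critical, the -2 change carries straight to that chain (now 18 days).
That remains the longest chain; total 18 days.

Manufacture, Package, Support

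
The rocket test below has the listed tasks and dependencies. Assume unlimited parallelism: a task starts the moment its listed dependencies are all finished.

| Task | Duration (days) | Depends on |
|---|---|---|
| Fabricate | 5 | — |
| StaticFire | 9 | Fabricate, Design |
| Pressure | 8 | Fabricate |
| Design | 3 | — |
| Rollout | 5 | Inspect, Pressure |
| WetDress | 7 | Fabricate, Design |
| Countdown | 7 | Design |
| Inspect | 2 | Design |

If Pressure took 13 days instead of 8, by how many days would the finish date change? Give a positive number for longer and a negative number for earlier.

5

Baseline: Fabricate→Pressure→Rollout = 5+8+5 = 18 → 18 days.
Pressure lies on that path, so at 13 days the path becomes 23 days.
The critical path is still Fabricate→Pressure→Rollout; finish is now 23 days.
Change in finish: 23 − 18 = +5 days.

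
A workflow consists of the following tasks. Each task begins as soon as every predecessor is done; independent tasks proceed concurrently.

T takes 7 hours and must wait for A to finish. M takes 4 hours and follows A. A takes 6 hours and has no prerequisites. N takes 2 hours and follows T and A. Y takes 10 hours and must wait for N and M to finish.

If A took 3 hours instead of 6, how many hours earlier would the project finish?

As given, the longest chain is A→T→N→Y = 6+7+2+10 = 25, so the finish is 25 hours.
Since A is critical, the -3 change carries straight to that chain (now 22 hours).
That remains the longest chain; total 22 hours.
Change in finish: 22 − 25 = -3 hours.

3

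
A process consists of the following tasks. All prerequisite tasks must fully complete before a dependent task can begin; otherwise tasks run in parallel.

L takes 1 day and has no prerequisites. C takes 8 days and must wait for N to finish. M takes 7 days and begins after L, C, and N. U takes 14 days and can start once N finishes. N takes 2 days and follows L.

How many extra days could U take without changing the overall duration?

The longest chain is L→N→C→M = 1+2+8+7 = 18; overall finish 18 days.
Longest path through U: 17 days (earliest finish 17, latest finish 18).
So U can slip 18 − 17 = 1 day.

1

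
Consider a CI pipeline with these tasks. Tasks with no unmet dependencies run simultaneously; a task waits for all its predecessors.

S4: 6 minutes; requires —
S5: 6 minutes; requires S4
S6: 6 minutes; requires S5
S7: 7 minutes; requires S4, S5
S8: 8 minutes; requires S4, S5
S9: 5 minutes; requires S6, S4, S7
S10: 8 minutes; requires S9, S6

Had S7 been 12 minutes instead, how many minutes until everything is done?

The binding path is S4→S5→S7→S9→S10 = 6+6+7+5+8 = 32; finish at 32 minutes.
S7 lies on that path, so at 12 minutes the path becomes 37 minutes.
No other chain overtakes it, so the finish is 37 minutes.

37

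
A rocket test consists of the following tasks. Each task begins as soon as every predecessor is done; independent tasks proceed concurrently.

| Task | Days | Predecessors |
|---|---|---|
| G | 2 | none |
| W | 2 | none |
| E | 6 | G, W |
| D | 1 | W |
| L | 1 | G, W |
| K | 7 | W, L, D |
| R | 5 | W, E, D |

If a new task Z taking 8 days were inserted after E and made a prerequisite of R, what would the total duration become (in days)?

Originally the schedule takes 13 days.
With Z inserted, R now waits for max(W, E, D, Z).
New critical path: G→E→Z→R = 2+6+8+5 = 21 ⇒ 21 days.

21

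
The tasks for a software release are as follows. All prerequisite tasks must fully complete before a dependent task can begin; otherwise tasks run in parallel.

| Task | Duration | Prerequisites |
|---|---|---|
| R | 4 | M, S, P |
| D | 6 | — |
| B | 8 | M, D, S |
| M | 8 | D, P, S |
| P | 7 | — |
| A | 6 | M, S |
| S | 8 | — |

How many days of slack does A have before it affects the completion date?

S→M→B = 8+8+8 = 24 sets the makespan at 24 days.
A finishes as early as 22 and must finish by 24.
Slack of A = 18 − 16 = 2 days.

2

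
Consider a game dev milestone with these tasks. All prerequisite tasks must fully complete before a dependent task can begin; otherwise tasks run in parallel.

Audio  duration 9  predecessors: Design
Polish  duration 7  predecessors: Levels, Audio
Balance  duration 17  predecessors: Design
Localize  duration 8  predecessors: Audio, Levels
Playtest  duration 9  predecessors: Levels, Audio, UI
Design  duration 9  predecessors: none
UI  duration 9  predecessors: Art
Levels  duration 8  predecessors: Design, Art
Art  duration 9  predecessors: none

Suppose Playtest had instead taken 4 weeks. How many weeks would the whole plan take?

26

As given, the longest chain is Design→Audio→Playtest = 9+9+9 = 27, so the finish is 27 weeks.
Playtest is on the critical path; changing it to 4 makes that path 22 weeks.
New critical path: Design→Audio→Localize = 9+9+8 = 26 ⇒ 26 weeks.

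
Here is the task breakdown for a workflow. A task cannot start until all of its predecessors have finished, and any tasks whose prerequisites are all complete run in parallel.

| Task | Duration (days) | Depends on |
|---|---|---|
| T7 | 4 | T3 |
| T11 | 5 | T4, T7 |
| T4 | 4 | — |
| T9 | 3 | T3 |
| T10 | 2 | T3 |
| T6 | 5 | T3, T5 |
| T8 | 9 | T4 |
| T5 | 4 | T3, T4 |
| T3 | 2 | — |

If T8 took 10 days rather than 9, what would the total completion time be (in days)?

The binding path is T4→T8 = 4+9 = 13; finish at 13 days.
T8 lies on that path, so at 10 days the path becomes 14 days.
No other chain overtakes it, so the finish is 14 days.

14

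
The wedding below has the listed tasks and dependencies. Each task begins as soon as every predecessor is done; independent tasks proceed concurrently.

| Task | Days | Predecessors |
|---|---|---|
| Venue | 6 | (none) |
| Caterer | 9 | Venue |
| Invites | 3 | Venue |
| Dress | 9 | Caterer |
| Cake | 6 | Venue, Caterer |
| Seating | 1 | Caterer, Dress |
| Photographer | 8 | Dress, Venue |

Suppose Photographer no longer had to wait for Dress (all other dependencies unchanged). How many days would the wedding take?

Before: longest chain Venue→Caterer→Dress→Photographer = 6+9+9+8 = 32, finish 32.
Without Dress→Photographer, Photographer's earliest start moves from 24 to 6.
New critical path: Venue→Caterer→Dress→Seating = 6+9+9+1 = 25 ⇒ 25 days.

25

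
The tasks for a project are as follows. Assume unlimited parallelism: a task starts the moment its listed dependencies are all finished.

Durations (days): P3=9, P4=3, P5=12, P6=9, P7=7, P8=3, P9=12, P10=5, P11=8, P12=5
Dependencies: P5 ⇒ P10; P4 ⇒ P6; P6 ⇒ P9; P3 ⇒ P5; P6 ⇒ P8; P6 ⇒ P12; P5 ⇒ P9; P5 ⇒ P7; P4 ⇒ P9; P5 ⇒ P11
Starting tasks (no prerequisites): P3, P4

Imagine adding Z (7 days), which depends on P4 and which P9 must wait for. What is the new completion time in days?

33

Originally the project takes 33 days.
With Z inserted, P9 now waits for max(P4, P5, P6, Z).
New critical path: P3→P5→P9 = 9+12+12 = 33 ⇒ 33 days.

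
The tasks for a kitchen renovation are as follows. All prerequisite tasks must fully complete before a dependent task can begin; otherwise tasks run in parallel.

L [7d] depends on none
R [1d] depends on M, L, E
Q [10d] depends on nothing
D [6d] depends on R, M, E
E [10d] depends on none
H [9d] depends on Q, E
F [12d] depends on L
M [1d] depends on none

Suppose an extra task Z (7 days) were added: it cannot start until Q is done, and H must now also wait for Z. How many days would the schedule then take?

Originally the schedule takes 19 days.
With Z inserted, H now waits for max(Q, E, Z).
New critical path: Q→Z→H = 10+7+9 = 26 ⇒ 26 days.

26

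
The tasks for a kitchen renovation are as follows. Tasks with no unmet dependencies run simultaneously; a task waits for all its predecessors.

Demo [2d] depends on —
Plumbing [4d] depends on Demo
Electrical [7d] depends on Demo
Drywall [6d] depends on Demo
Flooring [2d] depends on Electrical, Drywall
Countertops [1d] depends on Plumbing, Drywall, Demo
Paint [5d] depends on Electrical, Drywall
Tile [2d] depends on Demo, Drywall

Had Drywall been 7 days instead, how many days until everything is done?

Critical path before the change: Demo→Electrical→Paint = 2+7+5 = 14 giving 14 days.
Drywall is off the critical path — its longest chain is 13 days, giving 1 of slack.
The critical path is still Demo→Electrical→Paint; finish is now 14 days.

14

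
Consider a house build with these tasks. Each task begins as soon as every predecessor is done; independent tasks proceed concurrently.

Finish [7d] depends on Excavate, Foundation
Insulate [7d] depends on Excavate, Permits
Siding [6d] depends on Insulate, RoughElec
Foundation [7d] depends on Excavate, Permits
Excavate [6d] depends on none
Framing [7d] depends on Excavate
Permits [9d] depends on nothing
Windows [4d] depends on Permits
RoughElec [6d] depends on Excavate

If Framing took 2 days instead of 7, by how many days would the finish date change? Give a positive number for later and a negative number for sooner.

As given, the longest chain is Permits→Foundation→Finish = 9+7+7 = 23, so the finish is 23 days.
Framing is off the critical path — its longest chain is 13 days, giving 10 of slack.
No other chain overtakes it, so the finish is 23 days.
Change in finish: 23 − 23 = +0 days.

0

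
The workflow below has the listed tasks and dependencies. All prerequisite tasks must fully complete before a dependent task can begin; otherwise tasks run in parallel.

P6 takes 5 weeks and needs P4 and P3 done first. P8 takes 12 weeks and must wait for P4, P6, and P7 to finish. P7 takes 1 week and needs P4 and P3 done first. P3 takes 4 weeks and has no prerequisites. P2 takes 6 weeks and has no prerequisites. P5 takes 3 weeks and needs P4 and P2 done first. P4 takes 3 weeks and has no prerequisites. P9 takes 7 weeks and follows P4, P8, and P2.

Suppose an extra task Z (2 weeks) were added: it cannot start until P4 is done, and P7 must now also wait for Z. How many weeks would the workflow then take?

28

Originally the workflow takes 28 weeks.
With Z inserted, P7 now waits for max(P4, P3, Z).
New critical path: P3→P6→P8→P9 = 4+5+12+7 = 28 ⇒ 28 weeks.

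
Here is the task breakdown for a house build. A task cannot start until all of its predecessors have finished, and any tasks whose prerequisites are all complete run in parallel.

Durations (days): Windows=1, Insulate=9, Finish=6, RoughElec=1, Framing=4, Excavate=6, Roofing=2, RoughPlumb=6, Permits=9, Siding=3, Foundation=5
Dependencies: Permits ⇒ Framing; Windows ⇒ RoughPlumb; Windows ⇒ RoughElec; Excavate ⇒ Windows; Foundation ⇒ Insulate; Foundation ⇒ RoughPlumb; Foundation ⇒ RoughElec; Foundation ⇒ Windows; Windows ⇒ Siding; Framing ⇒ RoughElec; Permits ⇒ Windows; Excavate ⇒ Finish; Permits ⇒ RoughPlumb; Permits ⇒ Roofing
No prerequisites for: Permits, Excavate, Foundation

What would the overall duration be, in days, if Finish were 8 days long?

16

Actual critical path: Permits→Windows→RoughPlumb = 9+1+6 = 16 ⇒ 16 days.
Finish is off the critical path — its longest chain is 12 days, giving 4 of slack.
No other chain overtakes it, so the finish is 16 days.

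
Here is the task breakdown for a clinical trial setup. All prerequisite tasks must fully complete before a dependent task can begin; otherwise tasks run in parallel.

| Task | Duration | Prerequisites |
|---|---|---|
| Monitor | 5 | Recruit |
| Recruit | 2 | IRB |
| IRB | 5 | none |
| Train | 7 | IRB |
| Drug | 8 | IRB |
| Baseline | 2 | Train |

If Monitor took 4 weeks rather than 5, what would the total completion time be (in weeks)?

14

The binding path is IRB→Train→Baseline = 5+7+2 = 14; finish at 14 weeks.
Monitor has 2 weeks of float (longest path through it is 12).
The critical path is still IRB→Train→Baseline; finish is now 14 weeks.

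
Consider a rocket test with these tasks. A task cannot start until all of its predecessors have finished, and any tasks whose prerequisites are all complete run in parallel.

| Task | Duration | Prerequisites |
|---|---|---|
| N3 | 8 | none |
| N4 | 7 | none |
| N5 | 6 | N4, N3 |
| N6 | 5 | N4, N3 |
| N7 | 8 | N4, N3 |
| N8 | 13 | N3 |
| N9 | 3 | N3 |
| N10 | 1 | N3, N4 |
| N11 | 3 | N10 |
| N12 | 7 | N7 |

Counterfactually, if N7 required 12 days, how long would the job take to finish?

Critical path before the change: N3→N7→N12 = 8+8+7 = 23 giving 23 days.
N7 lies on that path, so at 12 days the path becomes 27 days.
No other chain overtakes it, so the finish is 27 days.

27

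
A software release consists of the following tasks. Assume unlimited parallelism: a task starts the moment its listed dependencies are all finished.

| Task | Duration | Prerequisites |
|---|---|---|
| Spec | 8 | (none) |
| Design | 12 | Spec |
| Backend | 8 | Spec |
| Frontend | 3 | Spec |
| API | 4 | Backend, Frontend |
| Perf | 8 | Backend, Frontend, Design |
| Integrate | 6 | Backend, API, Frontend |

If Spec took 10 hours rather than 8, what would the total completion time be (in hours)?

30

As given, the longest chain is Spec→Design→Perf = 8+12+8 = 28, so the finish is 28 hours.
Spec lies on that path, so at 10 hours the path becomes 30 hours.
The critical path is still Spec→Design→Perf; finish is now 30 hours.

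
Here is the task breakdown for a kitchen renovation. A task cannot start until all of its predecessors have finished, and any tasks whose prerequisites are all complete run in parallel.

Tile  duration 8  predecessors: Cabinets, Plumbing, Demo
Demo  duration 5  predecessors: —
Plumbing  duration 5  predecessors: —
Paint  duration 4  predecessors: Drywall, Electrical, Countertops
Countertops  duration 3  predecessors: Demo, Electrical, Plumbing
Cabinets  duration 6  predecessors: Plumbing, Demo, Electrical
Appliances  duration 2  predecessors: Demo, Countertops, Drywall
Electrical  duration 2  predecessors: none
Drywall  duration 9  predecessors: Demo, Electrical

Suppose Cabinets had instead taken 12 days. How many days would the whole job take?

Baseline: Demo→Cabinets→Tile = 5+6+8 = 19 → 19 days.
Since Cabinets is critical, the +6 change carries straight to that chain (now 25 days).
No other chain overtakes it, so the finish is 25 days.

25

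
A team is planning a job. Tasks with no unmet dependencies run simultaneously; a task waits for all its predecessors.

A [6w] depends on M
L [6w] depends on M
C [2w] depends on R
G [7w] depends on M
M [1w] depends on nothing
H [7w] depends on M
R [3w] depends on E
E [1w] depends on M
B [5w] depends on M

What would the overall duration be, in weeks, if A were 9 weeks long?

10

The binding path is M→H = 1+7 = 8; finish at 8 weeks.
A has 1 week of float (longest path through it is 7).
Now M→A = 1+9 = 10 is longest, so the finish becomes 10 weeks.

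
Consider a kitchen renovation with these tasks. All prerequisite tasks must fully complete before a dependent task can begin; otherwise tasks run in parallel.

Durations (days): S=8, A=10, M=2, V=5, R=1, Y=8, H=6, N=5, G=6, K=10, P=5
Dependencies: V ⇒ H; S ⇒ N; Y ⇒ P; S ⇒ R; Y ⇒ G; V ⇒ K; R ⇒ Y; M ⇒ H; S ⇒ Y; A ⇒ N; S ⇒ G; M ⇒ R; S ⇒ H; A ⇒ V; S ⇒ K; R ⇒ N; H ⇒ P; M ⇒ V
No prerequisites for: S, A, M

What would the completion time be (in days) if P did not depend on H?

With the dependency in place, A→V→H→P = 10+5+6+5 = 26 sets the finish at 26 days.
Without H→P, P's earliest start moves from 21 to 17.
New critical path: A→V→K = 10+5+10 = 25 ⇒ 25 days.

25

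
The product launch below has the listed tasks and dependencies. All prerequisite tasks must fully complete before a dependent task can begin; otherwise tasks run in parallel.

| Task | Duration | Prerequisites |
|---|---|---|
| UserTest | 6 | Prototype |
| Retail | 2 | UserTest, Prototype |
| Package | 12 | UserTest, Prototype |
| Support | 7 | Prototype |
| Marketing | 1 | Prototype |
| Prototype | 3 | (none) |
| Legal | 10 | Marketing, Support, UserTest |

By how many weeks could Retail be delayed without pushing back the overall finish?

10

Critical path: Prototype→UserTest→Package = 3+6+12 = 21, so the finish is 21 weeks.
Retail finishes as early as 11 and must finish by 21.
So Retail can slip 21 − 11 = 10 weeks.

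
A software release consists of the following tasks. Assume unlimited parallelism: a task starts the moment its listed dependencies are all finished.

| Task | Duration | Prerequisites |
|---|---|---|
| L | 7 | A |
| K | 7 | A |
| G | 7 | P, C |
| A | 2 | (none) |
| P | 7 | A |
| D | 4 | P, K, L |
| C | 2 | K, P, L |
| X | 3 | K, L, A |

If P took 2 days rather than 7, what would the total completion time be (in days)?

Actual critical path: A→P→C→G = 2+7+2+7 = 18 ⇒ 18 days.
Since P is critical, the -5 change carries straight to that chain (now 13 days).
The binding chain switches to A→L→C→G = 2+7+2+7 = 18; finish 18 days.

18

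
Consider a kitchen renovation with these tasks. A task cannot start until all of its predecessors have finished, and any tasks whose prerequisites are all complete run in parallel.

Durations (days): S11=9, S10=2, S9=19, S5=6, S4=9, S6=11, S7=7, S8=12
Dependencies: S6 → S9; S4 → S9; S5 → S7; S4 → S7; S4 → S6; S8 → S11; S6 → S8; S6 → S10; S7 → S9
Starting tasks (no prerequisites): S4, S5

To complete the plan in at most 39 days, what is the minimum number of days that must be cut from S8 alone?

2

Current finish: 41 days; target: 39.
S8 is on every critical path, so each day cut from S8 cuts the finish by one (this holds down to a finish of 39).
Need 41 − 39 = 2 days off S8 → S8 becomes 10 days, finish becomes 39.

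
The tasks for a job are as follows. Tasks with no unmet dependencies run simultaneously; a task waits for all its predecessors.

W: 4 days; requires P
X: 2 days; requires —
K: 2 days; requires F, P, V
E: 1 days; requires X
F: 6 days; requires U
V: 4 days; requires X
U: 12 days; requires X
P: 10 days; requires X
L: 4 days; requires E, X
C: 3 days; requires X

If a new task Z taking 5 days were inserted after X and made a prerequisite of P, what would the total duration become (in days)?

Originally the plan takes 22 days.
With Z inserted, P now waits for max(X, Z).
New critical path: X→U→F→K = 2+12+6+2 = 22 ⇒ 22 days.

22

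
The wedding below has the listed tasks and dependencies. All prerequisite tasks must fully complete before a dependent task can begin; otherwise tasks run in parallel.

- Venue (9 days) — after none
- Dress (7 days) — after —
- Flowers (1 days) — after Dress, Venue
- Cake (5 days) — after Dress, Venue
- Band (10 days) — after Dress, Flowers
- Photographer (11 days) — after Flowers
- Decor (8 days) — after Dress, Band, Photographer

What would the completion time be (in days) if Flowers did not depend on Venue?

Before: longest chain Venue→Flowers→Photographer→Decor = 9+1+11+8 = 29, finish 29.
Without Venue→Flowers, Flowers's earliest start moves from 9 to 7.
New critical path: Dress→Flowers→Photographer→Decor = 7+1+11+8 = 27 ⇒ 27 days.

27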